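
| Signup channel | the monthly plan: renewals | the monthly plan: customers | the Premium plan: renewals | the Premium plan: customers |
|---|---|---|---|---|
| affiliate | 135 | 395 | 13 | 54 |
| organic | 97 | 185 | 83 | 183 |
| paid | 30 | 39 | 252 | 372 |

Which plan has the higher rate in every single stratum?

the monthly plan

Affiliate: the monthly plan 135/395 = 34.2%, the Premium plan 13/54 = 24.1% → the monthly plan
Organic: the monthly plan 97/185 = 52.4%, the Premium plan 83/183 = 45.4% → the monthly plan
Paid: the monthly plan 30/39 = 76.9%, the Premium plan 252/372 = 67.7% → the monthly plan
The monthly plan has the higher rate in all 3 groups.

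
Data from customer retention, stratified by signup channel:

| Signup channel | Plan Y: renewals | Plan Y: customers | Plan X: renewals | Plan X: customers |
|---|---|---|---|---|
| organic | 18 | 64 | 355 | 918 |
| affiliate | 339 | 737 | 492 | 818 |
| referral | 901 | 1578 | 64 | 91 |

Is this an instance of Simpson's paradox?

Yes

Organic: Plan Y 18/64 = 28.1%, Plan X 355/918 = 38.7% → Plan X
Affiliate: Plan Y 339/737 = 46.0%, Plan X 492/818 = 60.1% → Plan X
Referral: Plan Y 901/1578 = 57.1%, Plan X 64/91 = 70.3% → Plan X
Overall: Plan Y 1258/2379 = 52.9%, Plan X 911/1827 = 49.9% → Plan Y
Plan X wins each signup group but Plan Y wins overall — the comparison reverses. Plan X's customers skew toward organic, which has a lower base rate.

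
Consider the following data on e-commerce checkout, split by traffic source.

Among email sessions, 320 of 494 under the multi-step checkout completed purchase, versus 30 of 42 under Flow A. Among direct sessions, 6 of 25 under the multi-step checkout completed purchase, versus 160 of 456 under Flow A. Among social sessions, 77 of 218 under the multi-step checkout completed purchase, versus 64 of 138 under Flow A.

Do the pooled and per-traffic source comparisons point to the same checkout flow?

Email: the multi-step checkout 320/494 = 64.8%, Flow A 30/42 = 71.4% → Flow A
Direct: the multi-step checkout 6/25 = 24.0%, Flow A 160/456 = 35.1% → Flow A
Social: the multi-step checkout 77/218 = 35.3%, Flow A 64/138 = 46.4% → Flow A
Overall: the multi-step checkout 403/737 = 54.7%, Flow A 254/636 = 39.9% → the multi-step checkout
Flow A wins each traffic group but the multi-step checkout wins overall — the comparison reverses. Flow A's sessions skew toward direct, which has a lower base rate.

No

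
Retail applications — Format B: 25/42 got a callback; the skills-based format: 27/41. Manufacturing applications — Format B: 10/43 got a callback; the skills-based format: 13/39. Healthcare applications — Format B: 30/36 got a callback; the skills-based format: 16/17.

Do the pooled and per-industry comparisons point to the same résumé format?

Retail: Format B 25/42 = 59.5%, the skills-based format 27/41 = 65.9% → the skills-based format
Manufacturing: Format B 10/43 = 23.3%, the skills-based format 13/39 = 33.3% → the skills-based format
Healthcare: Format B 30/36 = 83.3%, the skills-based format 16/17 = 94.1% → the skills-based format
Overall: Format B 65/121 = 53.7%, the skills-based format 56/97 = 57.7% → the skills-based format
The skills-based format wins overall and in every industry group — no reversal.

Yes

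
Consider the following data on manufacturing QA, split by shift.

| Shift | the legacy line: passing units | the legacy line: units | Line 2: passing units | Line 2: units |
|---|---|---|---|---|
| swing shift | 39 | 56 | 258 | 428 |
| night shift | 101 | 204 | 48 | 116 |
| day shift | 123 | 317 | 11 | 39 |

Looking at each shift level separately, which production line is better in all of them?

Swing shift: the legacy line 39/56 = 69.6%, Line 2 258/428 = 60.3% → the legacy line
Night shift: the legacy line 101/204 = 49.5%, Line 2 48/116 = 41.4% → the legacy line
Day shift: the legacy line 123/317 = 38.8%, Line 2 11/39 = 28.2% → the legacy line
The legacy line has the higher rate in all 3 groups.

the legacy line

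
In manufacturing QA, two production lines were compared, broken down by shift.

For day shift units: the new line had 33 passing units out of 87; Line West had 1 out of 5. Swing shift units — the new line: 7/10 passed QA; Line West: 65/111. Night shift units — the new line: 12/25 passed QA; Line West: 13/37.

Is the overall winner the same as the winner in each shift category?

No

Day shift: the new line 33/87 = 37.9%, Line West 1/5 = 20.0% → the new line
Swing shift: the new line 7/10 = 70.0%, Line West 65/111 = 58.6% → the new line
Night shift: the new line 12/25 = 48.0%, Line West 13/37 = 35.1% → the new line
Overall: the new line 52/122 = 42.6%, Line West 79/153 = 51.6% → Line West
The new line wins each shift group but Line West wins overall — the comparison reverses. The new line's units skew toward day shift, which has a lower base rate.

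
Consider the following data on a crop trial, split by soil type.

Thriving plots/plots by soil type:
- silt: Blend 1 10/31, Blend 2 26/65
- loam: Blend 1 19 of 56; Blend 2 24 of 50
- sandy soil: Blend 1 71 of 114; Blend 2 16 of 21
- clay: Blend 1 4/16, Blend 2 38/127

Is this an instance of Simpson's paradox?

Silt: Blend 1 10/31 = 32.3%, Blend 2 26/65 = 40.0% → Blend 2
Loam: Blend 1 19/56 = 33.9%, Blend 2 24/50 = 48.0% → Blend 2
Sandy soil: Blend 1 71/114 = 62.3%, Blend 2 16/21 = 76.2% → Blend 2
Clay: Blend 1 4/16 = 25.0%, Blend 2 38/127 = 29.9% → Blend 2
Overall: Blend 1 104/217 = 47.9%, Blend 2 104/263 = 39.5% → Blend 1
Blend 2 wins each soil group but Blend 1 wins overall — the comparison reverses. Blend 2's plots skew toward clay, which has a lower base rate.

Yes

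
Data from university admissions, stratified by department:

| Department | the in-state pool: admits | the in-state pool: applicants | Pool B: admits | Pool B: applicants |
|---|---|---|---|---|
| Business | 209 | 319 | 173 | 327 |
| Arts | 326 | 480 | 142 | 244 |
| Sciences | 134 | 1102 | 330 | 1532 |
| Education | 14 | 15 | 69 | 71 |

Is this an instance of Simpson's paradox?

Business: the in-state pool 209/319 = 65.5%, Pool B 173/327 = 52.9% → the in-state pool
Arts: the in-state pool 326/480 = 67.9%, Pool B 142/244 = 58.2% → the in-state pool
Sciences: the in-state pool 134/1102 = 12.2%, Pool B 330/1532 = 21.5% → Pool B
Education: the in-state pool 14/15 = 93.3%, Pool B 69/71 = 97.2% → Pool B
Overall: the in-state pool 683/1916 = 35.6%, Pool B 714/2174 = 32.8% → the in-state pool
Neither sweeps: the in-state pool wins 2 of 4 groups, Pool B wins 2. The in-state pool wins overall but not every group — no Simpson reversal.

No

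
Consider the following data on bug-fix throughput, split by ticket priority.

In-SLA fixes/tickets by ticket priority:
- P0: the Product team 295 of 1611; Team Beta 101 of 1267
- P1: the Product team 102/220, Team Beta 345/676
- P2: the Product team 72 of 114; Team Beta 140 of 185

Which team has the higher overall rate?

Team Beta

P0: the Product team 295/1611 = 18.3%, Team Beta 101/1267 = 8.0% → the Product team
P1: the Product team 102/220 = 46.4%, Team Beta 345/676 = 51.0% → Team Beta
P2: the Product team 72/114 = 63.2%, Team Beta 140/185 = 75.7% → Team Beta
Overall: the Product team 469/1945 = 24.1%, Team Beta 586/2128 = 27.5% → Team Beta
(Neither sweeps every ticket group, but Team Beta has the higher pooled rate.)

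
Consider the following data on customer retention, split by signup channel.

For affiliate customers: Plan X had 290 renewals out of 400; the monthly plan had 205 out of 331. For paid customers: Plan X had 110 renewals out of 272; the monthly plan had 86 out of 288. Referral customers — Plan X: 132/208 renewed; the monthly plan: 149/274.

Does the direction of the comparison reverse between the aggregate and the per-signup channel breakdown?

No

Affiliate: Plan X 290/400 = 72.5%, the monthly plan 205/331 = 61.9% → Plan X
Paid: Plan X 110/272 = 40.4%, the monthly plan 86/288 = 29.9% → Plan X
Referral: Plan X 132/208 = 63.5%, the monthly plan 149/274 = 54.4% → Plan X
Overall: Plan X 532/880 = 60.5%, the monthly plan 440/893 = 49.3% → Plan X
Plan X wins overall and in every signup group — no reversal.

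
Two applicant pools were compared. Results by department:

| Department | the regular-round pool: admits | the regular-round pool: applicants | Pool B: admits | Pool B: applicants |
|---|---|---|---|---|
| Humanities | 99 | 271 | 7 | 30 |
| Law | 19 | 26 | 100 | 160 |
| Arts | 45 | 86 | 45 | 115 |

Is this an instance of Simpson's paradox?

Yes

Humanities: the regular-round pool 99/271 = 36.5%, Pool B 7/30 = 23.3% → the regular-round pool
Law: the regular-round pool 19/26 = 73.1%, Pool B 100/160 = 62.5% → the regular-round pool
Arts: the regular-round pool 45/86 = 52.3%, Pool B 45/115 = 39.1% → the regular-round pool
Overall: the regular-round pool 163/383 = 42.6%, Pool B 152/305 = 49.8% → Pool B
The regular-round pool wins each department group but Pool B wins overall — the comparison reverses. The regular-round pool's applicants skew toward Humanities, which has a lower base rate.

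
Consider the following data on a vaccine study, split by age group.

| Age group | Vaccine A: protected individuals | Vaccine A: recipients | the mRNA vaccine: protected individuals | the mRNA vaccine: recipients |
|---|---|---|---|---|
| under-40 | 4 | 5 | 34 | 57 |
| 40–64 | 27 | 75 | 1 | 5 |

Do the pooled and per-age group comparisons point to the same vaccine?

No

Under-40: Vaccine A 4/5 = 80.0%, the mRNA vaccine 34/57 = 59.6% → Vaccine A
40–64: Vaccine A 27/75 = 36.0%, the mRNA vaccine 1/5 = 20.0% → Vaccine A
Overall: Vaccine A 31/80 = 38.8%, the mRNA vaccine 35/62 = 56.5% → the mRNA vaccine
Vaccine A wins each age group but the mRNA vaccine wins overall — the comparison reverses. Vaccine A's recipients skew toward 40–64, which has a lower base rate.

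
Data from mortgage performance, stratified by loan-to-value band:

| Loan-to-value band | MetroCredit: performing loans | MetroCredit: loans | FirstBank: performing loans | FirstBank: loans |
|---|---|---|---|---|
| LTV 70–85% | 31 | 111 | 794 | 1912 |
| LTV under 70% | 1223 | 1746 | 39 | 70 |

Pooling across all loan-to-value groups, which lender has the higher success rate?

LTV 70–85%: MetroCredit 31/111 = 27.9%, FirstBank 794/1912 = 41.5% → FirstBank
LTV under 70%: MetroCredit 1223/1746 = 70.0%, FirstBank 39/70 = 55.7% → MetroCredit
Overall: MetroCredit 1254/1857 = 67.5%, FirstBank 833/1982 = 42.0% → MetroCredit
(Neither sweeps every loan-to-value group, but MetroCredit has the higher pooled rate.)

MetroCredit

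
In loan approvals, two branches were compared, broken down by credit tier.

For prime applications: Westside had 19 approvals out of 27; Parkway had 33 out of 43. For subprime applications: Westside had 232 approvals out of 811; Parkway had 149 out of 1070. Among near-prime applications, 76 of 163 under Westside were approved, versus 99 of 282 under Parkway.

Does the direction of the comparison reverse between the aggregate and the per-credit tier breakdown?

Prime: Westside 19/27 = 70.4%, Parkway 33/43 = 76.7% → Parkway
Subprime: Westside 232/811 = 28.6%, Parkway 149/1070 = 13.9% → Westside
Near-prime: Westside 76/163 = 46.6%, Parkway 99/282 = 35.1% → Westside
Overall: Westside 327/1001 = 32.7%, Parkway 281/1395 = 20.1% → Westside
Neither sweeps: Westside wins 2 of 3 groups, Parkway wins 1. Westside wins overall but not every group — no Simpson reversal.

No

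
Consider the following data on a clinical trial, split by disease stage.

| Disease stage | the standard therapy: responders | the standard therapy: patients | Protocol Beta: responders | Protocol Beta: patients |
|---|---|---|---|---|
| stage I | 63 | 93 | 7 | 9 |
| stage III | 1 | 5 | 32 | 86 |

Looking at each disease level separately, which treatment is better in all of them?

Protocol Beta

Stage I: the standard therapy 63/93 = 67.7%, Protocol Beta 7/9 = 77.8% → Protocol Beta
Stage III: the standard therapy 1/5 = 20.0%, Protocol Beta 32/86 = 37.2% → Protocol Beta
Protocol Beta has the higher rate in both groups.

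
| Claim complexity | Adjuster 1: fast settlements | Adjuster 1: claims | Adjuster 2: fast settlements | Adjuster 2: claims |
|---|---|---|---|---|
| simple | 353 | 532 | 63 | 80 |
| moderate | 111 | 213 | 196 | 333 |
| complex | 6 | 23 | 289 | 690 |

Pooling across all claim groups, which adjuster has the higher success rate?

Simple: Adjuster 1 353/532 = 66.4%, Adjuster 2 63/80 = 78.8% → Adjuster 2
Moderate: Adjuster 1 111/213 = 52.1%, Adjuster 2 196/333 = 58.9% → Adjuster 2
Complex: Adjuster 1 6/23 = 26.1%, Adjuster 2 289/690 = 41.9% → Adjuster 2
Overall: Adjuster 1 470/768 = 61.2%, Adjuster 2 548/1103 = 49.7% → Adjuster 1
(Adjuster 2 wins every claim group but Adjuster 1 wins overall — Adjuster 2's claims skew toward the low-rate complex group.)

Adjuster 1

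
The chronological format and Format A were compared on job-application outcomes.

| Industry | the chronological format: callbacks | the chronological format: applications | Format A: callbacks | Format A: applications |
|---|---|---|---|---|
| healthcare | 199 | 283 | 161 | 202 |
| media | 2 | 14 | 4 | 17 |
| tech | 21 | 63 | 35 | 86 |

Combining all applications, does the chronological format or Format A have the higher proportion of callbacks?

Healthcare: the chronological format 199/283 = 70.3%, Format A 161/202 = 79.7% → Format A
Media: the chronological format 2/14 = 14.3%, Format A 4/17 = 23.5% → Format A
Tech: the chronological format 21/63 = 33.3%, Format A 35/86 = 40.7% → Format A
Overall: the chronological format 222/360 = 61.7%, Format A 200/305 = 65.6% → Format A

Format A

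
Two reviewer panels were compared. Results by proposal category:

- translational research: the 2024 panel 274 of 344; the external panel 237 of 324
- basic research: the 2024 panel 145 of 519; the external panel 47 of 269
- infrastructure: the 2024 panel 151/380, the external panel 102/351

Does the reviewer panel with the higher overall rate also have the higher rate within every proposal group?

Yes

Translational research: the 2024 panel 274/344 = 79.7%, the external panel 237/324 = 73.1% → the 2024 panel
Basic research: the 2024 panel 145/519 = 27.9%, the external panel 47/269 = 17.5% → the 2024 panel
Infrastructure: the 2024 panel 151/380 = 39.7%, the external panel 102/351 = 29.1% → the 2024 panel
Overall: the 2024 panel 570/1243 = 45.9%, the external panel 386/944 = 40.9% → the 2024 panel
The 2024 panel wins overall and in every proposal group — no reversal.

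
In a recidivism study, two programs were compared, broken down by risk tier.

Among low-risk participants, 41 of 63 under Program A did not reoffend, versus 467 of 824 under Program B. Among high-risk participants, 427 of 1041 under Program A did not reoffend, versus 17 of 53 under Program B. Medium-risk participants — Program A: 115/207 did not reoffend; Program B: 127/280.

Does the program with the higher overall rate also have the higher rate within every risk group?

No

Low-risk: Program A 41/63 = 65.1%, Program B 467/824 = 56.7% → Program A
High-risk: Program A 427/1041 = 41.0%, Program B 17/53 = 32.1% → Program A
Medium-risk: Program A 115/207 = 55.6%, Program B 127/280 = 45.4% → Program A
Overall: Program A 583/1311 = 44.5%, Program B 611/1157 = 52.8% → Program B
Program A wins each risk group but Program B wins overall — the comparison reverses. Program A's participants skew toward high-risk, which has a lower base rate.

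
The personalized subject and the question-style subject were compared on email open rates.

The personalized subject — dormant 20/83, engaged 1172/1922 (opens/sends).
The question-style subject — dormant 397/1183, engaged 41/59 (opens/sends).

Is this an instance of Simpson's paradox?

Yes

Dormant: the personalized subject 20/83 = 24.1%, the question-style subject 397/1183 = 33.6% → the question-style subject
Engaged: the personalized subject 1172/1922 = 61.0%, the question-style subject 41/59 = 69.5% → the question-style subject
Overall: the personalized subject 1192/2005 = 59.5%, the question-style subject 438/1242 = 35.3% → the personalized subject
The question-style subject wins each recipient group but the personalized subject wins overall — the comparison reverses. The question-style subject's sends skew toward dormant, which has a lower base rate.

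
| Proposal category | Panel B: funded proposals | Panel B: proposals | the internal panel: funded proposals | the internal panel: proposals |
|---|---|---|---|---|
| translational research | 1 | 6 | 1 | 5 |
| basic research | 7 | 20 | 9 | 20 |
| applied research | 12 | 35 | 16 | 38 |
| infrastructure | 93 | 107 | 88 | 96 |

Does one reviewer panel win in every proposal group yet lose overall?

No

Translational research: Panel B 1/6 = 16.7%, the internal panel 1/5 = 20.0% → the internal panel
Basic research: Panel B 7/20 = 35.0%, the internal panel 9/20 = 45.0% → the internal panel
Applied research: Panel B 12/35 = 34.3%, the internal panel 16/38 = 42.1% → the internal panel
Infrastructure: Panel B 93/107 = 86.9%, the internal panel 88/96 = 91.7% → the internal panel
Overall: Panel B 113/168 = 67.3%, the internal panel 114/159 = 71.7% → the internal panel
The internal panel wins overall and in every proposal group — no reversal.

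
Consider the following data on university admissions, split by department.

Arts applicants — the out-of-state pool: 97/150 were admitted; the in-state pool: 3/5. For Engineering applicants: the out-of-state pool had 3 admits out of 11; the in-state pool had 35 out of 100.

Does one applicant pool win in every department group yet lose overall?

Arts: the out-of-state pool 97/150 = 64.7%, the in-state pool 3/5 = 60.0% → the out-of-state pool
Engineering: the out-of-state pool 3/11 = 27.3%, the in-state pool 35/100 = 35.0% → the in-state pool
Overall: the out-of-state pool 100/161 = 62.1%, the in-state pool 38/105 = 36.2% → the out-of-state pool
Neither sweeps: the out-of-state pool wins 1 of 2 groups, the in-state pool wins 1. The out-of-state pool wins overall but not every group — no Simpson reversal.

No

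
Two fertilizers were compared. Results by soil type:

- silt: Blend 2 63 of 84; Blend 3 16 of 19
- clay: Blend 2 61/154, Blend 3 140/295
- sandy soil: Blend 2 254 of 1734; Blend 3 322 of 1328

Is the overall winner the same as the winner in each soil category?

Silt: Blend 2 63/84 = 75.0%, Blend 3 16/19 = 84.2% → Blend 3
Clay: Blend 2 61/154 = 39.6%, Blend 3 140/295 = 47.5% → Blend 3
Sandy soil: Blend 2 254/1734 = 14.6%, Blend 3 322/1328 = 24.2% → Blend 3
Overall: Blend 2 378/1972 = 19.2%, Blend 3 478/1642 = 29.1% → Blend 3
Blend 3 wins overall and in every soil group — no reversal.

Yes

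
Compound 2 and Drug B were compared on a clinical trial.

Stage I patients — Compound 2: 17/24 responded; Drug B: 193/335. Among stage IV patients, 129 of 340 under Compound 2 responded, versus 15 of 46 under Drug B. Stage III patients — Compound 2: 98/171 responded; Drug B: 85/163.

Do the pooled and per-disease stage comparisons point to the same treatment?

No

Stage I: Compound 2 17/24 = 70.8%, Drug B 193/335 = 57.6% → Compound 2
Stage IV: Compound 2 129/340 = 37.9%, Drug B 15/46 = 32.6% → Compound 2
Stage III: Compound 2 98/171 = 57.3%, Drug B 85/163 = 52.1% → Compound 2
Overall: Compound 2 244/535 = 45.6%, Drug B 293/544 = 53.9% → Drug B
Compound 2 wins each disease group but Drug B wins overall — the comparison reverses. Compound 2's patients skew toward stage IV, which has a lower base rate.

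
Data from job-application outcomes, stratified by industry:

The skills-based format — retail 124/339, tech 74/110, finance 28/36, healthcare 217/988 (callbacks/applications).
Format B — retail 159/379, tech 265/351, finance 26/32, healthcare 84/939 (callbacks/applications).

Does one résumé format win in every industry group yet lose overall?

Retail: the skills-based format 124/339 = 36.6%, Format B 159/379 = 42.0% → Format B
Tech: the skills-based format 74/110 = 67.3%, Format B 265/351 = 75.5% → Format B
Finance: the skills-based format 28/36 = 77.8%, Format B 26/32 = 81.2% → Format B
Healthcare: the skills-based format 217/988 = 22.0%, Format B 84/939 = 8.9% → the skills-based format
Overall: the skills-based format 443/1473 = 30.1%, Format B 534/1701 = 31.4% → Format B
Neither sweeps: the skills-based format wins 1 of 4 groups, Format B wins 3. Format B wins overall but not every group — no Simpson reversal.

No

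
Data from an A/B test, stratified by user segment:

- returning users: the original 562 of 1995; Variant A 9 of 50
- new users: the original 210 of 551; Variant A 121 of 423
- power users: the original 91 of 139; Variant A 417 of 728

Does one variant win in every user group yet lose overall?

Returning users: the original 562/1995 = 28.2%, Variant A 9/50 = 18.0% → the original
New users: the original 210/551 = 38.1%, Variant A 121/423 = 28.6% → the original
Power users: the original 91/139 = 65.5%, Variant A 417/728 = 57.3% → the original
Overall: the original 863/2685 = 32.1%, Variant A 547/1201 = 45.5% → Variant A
The original wins each user group but Variant A wins overall — the comparison reverses. The original's views skew toward returning users, which has a lower base rate.

Yes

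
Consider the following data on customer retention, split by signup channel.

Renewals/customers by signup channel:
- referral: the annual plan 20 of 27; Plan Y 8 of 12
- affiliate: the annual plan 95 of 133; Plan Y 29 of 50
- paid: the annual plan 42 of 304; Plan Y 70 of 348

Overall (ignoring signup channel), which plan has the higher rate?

Referral: the annual plan 20/27 = 74.1%, Plan Y 8/12 = 66.7% → the annual plan
Affiliate: the annual plan 95/133 = 71.4%, Plan Y 29/50 = 58.0% → the annual plan
Paid: the annual plan 42/304 = 13.8%, Plan Y 70/348 = 20.1% → Plan Y
Overall: the annual plan 157/464 = 33.8%, Plan Y 107/410 = 26.1% → the annual plan
(Neither sweeps every signup group, but the annual plan has the higher pooled rate.)

the annual plan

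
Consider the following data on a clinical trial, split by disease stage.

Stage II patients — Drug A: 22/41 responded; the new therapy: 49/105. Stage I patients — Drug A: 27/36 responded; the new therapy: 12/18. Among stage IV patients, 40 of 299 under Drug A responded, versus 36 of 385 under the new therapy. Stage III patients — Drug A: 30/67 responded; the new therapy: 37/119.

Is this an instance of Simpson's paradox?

No

Stage II: Drug A 22/41 = 53.7%, the new therapy 49/105 = 46.7% → Drug A
Stage I: Drug A 27/36 = 75.0%, the new therapy 12/18 = 66.7% → Drug A
Stage IV: Drug A 40/299 = 13.4%, the new therapy 36/385 = 9.4% → Drug A
Stage III: Drug A 30/67 = 44.8%, the new therapy 37/119 = 31.1% → Drug A
Overall: Drug A 119/443 = 26.9%, the new therapy 134/627 = 21.4% → Drug A
Drug A wins overall and in every disease group — no reversal.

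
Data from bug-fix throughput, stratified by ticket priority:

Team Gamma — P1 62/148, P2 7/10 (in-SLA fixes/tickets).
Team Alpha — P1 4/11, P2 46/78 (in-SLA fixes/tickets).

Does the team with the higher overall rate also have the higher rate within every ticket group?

No

P1: Team Gamma 62/148 = 41.9%, Team Alpha 4/11 = 36.4% → Team Gamma
P2: Team Gamma 7/10 = 70.0%, Team Alpha 46/78 = 59.0% → Team Gamma
Overall: Team Gamma 69/158 = 43.7%, Team Alpha 50/89 = 56.2% → Team Alpha
Team Gamma wins each ticket group but Team Alpha wins overall — the comparison reverses. Team Gamma's tickets skew toward P1, which has a lower base rate.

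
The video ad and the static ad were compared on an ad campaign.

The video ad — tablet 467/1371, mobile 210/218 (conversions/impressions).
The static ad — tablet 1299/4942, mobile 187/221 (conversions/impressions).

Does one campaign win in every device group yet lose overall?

Tablet: the video ad 467/1371 = 34.1%, the static ad 1299/4942 = 26.3% → the video ad
Mobile: the video ad 210/218 = 96.3%, the static ad 187/221 = 84.6% → the video ad
Overall: the video ad 677/1589 = 42.6%, the static ad 1486/5163 = 28.8% → the video ad
The video ad wins overall and in every device group — no reversal.

No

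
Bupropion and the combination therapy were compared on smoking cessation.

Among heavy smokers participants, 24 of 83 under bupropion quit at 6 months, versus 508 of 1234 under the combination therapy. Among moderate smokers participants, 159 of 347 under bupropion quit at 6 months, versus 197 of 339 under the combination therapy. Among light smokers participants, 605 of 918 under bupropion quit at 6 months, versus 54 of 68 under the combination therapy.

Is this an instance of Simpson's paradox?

Yes

Heavy smokers: bupropion 24/83 = 28.9%, the combination therapy 508/1234 = 41.2% → the combination therapy
Moderate smokers: bupropion 159/347 = 45.8%, the combination therapy 197/339 = 58.1% → the combination therapy
Light smokers: bupropion 605/918 = 65.9%, the combination therapy 54/68 = 79.4% → the combination therapy
Overall: bupropion 788/1348 = 58.5%, the combination therapy 759/1641 = 46.3% → bupropion
The combination therapy wins each dependence group but bupropion wins overall — the comparison reverses. The combination therapy's participants skew toward heavy smokers, which has a lower base rate.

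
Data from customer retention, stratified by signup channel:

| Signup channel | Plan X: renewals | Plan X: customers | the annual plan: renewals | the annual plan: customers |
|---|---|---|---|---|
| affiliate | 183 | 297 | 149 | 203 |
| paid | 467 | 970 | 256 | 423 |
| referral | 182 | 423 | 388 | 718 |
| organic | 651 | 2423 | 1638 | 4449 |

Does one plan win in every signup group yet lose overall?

Affiliate: Plan X 183/297 = 61.6%, the annual plan 149/203 = 73.4% → the annual plan
Paid: Plan X 467/970 = 48.1%, the annual plan 256/423 = 60.5% → the annual plan
Referral: Plan X 182/423 = 43.0%, the annual plan 388/718 = 54.0% → the annual plan
Organic: Plan X 651/2423 = 26.9%, the annual plan 1638/4449 = 36.8% → the annual plan
Overall: Plan X 1483/4113 = 36.1%, the annual plan 2431/5793 = 42.0% → the annual plan
The annual plan wins overall and in every signup group — no reversal.

No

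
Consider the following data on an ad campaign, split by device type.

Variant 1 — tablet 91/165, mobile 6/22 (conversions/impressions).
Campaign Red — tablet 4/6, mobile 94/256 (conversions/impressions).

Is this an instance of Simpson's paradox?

Tablet: Variant 1 91/165 = 55.2%, Campaign Red 4/6 = 66.7% → Campaign Red
Mobile: Variant 1 6/22 = 27.3%, Campaign Red 94/256 = 36.7% → Campaign Red
Overall: Variant 1 97/187 = 51.9%, Campaign Red 98/262 = 37.4% → Variant 1
Campaign Red wins each device group but Variant 1 wins overall — the comparison reverses. Campaign Red's impressions skew toward mobile, which has a lower base rate.

Yes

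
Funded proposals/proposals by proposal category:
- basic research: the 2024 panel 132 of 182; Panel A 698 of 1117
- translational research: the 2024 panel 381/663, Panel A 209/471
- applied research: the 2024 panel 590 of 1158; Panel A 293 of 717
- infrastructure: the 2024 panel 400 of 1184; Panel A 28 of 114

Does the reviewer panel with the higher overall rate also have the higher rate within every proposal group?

Basic research: the 2024 panel 132/182 = 72.5%, Panel A 698/1117 = 62.5% → the 2024 panel
Translational research: the 2024 panel 381/663 = 57.5%, Panel A 209/471 = 44.4% → the 2024 panel
Applied research: the 2024 panel 590/1158 = 50.9%, Panel A 293/717 = 40.9% → the 2024 panel
Infrastructure: the 2024 panel 400/1184 = 33.8%, Panel A 28/114 = 24.6% → the 2024 panel
Overall: the 2024 panel 1503/3187 = 47.2%, Panel A 1228/2419 = 50.8% → Panel A
The 2024 panel wins each proposal group but Panel A wins overall — the comparison reverses. The 2024 panel's proposals skew toward infrastructure, which has a lower base rate.

No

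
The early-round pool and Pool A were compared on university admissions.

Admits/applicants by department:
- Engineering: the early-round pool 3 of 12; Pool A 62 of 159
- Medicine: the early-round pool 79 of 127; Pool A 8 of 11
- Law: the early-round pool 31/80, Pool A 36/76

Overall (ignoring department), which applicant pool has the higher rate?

Engineering: the early-round pool 3/12 = 25.0%, Pool A 62/159 = 39.0% → Pool A
Medicine: the early-round pool 79/127 = 62.2%, Pool A 8/11 = 72.7% → Pool A
Law: the early-round pool 31/80 = 38.8%, Pool A 36/76 = 47.4% → Pool A
Overall: the early-round pool 113/219 = 51.6%, Pool A 106/246 = 43.1% → the early-round pool
(Pool A wins every department group but the early-round pool wins overall — Pool A's applicants skew toward the low-rate Engineering group.)

the early-round pool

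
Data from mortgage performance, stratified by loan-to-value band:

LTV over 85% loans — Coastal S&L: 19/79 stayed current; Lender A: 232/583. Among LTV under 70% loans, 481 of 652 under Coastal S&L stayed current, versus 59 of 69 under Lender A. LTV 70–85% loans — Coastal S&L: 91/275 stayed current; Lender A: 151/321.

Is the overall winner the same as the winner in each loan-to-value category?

No

LTV over 85%: Coastal S&L 19/79 = 24.1%, Lender A 232/583 = 39.8% → Lender A
LTV under 70%: Coastal S&L 481/652 = 73.8%, Lender A 59/69 = 85.5% → Lender A
LTV 70–85%: Coastal S&L 91/275 = 33.1%, Lender A 151/321 = 47.0% → Lender A
Overall: Coastal S&L 591/1006 = 58.7%, Lender A 442/973 = 45.4% → Coastal S&L
Lender A wins each loan-to-value group but Coastal S&L wins overall — the comparison reverses. Lender A's loans skew toward LTV over 85%, which has a lower base rate.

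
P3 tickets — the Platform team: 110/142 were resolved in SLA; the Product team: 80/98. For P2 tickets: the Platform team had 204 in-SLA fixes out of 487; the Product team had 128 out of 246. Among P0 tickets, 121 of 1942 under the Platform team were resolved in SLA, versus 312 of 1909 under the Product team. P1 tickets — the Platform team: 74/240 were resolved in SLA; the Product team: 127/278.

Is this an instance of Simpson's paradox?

No

P3: the Platform team 110/142 = 77.5%, the Product team 80/98 = 81.6% → the Product team
P2: the Platform team 204/487 = 41.9%, the Product team 128/246 = 52.0% → the Product team
P0: the Platform team 121/1942 = 6.2%, the Product team 312/1909 = 16.3% → the Product team
P1: the Platform team 74/240 = 30.8%, the Product team 127/278 = 45.7% → the Product team
Overall: the Platform team 509/2811 = 18.1%, the Product team 647/2531 = 25.6% → the Product team
The Product team wins overall and in every ticket group — no reversal.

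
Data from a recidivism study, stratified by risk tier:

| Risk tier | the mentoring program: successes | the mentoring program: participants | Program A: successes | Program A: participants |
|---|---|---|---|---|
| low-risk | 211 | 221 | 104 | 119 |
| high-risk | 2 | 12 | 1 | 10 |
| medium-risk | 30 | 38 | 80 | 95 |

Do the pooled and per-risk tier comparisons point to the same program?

No

Low-risk: the mentoring program 211/221 = 95.5%, Program A 104/119 = 87.4% → the mentoring program
High-risk: the mentoring program 2/12 = 16.7%, Program A 1/10 = 10.0% → the mentoring program
Medium-risk: the mentoring program 30/38 = 78.9%, Program A 80/95 = 84.2% → Program A
Overall: the mentoring program 243/271 = 89.7%, Program A 185/224 = 82.6% → the mentoring program
Neither sweeps: the mentoring program wins 2 of 3 groups, Program A wins 1. The mentoring program wins overall but not every group — no Simpson reversal.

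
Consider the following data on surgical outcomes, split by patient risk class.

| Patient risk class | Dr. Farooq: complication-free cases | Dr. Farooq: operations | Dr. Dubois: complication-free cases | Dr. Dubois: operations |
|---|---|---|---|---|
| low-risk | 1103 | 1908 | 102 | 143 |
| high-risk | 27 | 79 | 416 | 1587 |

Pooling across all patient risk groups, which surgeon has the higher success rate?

Low-risk: Dr. Farooq 1103/1908 = 57.8%, Dr. Dubois 102/143 = 71.3% → Dr. Dubois
High-risk: Dr. Farooq 27/79 = 34.2%, Dr. Dubois 416/1587 = 26.2% → Dr. Farooq
Overall: Dr. Farooq 1130/1987 = 56.9%, Dr. Dubois 518/1730 = 29.9% → Dr. Farooq
(Neither sweeps every patient risk group, but Dr. Farooq has the higher pooled rate.)

Dr. Farooq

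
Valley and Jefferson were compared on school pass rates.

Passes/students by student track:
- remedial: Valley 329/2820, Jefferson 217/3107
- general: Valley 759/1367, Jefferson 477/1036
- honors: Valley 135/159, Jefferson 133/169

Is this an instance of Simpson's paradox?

No

Remedial: Valley 329/2820 = 11.7%, Jefferson 217/3107 = 7.0% → Valley
General: Valley 759/1367 = 55.5%, Jefferson 477/1036 = 46.0% → Valley
Honors: Valley 135/159 = 84.9%, Jefferson 133/169 = 78.7% → Valley
Overall: Valley 1223/4346 = 28.1%, Jefferson 827/4312 = 19.2% → Valley
Valley wins overall and in every student group — no reversal.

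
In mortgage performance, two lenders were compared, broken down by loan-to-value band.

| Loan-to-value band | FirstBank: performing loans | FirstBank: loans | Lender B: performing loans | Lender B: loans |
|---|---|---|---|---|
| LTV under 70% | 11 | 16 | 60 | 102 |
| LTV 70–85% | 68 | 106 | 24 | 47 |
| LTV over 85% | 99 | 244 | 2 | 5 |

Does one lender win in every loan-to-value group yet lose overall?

Yes

LTV under 70%: FirstBank 11/16 = 68.8%, Lender B 60/102 = 58.8% → FirstBank
LTV 70–85%: FirstBank 68/106 = 64.2%, Lender B 24/47 = 51.1% → FirstBank
LTV over 85%: FirstBank 99/244 = 40.6%, Lender B 2/5 = 40.0% → FirstBank
Overall: FirstBank 178/366 = 48.6%, Lender B 86/154 = 55.8% → Lender B
FirstBank wins each loan-to-value group but Lender B wins overall — the comparison reverses. FirstBank's loans skew toward LTV over 85%, which has a lower base rate.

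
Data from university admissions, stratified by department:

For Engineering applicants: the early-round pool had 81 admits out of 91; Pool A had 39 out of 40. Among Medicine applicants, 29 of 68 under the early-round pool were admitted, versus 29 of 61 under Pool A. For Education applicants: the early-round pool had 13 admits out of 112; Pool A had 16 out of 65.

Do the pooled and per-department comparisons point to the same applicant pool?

Yes

Engineering: the early-round pool 81/91 = 89.0%, Pool A 39/40 = 97.5% → Pool A
Medicine: the early-round pool 29/68 = 42.6%, Pool A 29/61 = 47.5% → Pool A
Education: the early-round pool 13/112 = 11.6%, Pool A 16/65 = 24.6% → Pool A
Overall: the early-round pool 123/271 = 45.4%, Pool A 84/166 = 50.6% → Pool A
Pool A wins overall and in every department group — no reversal.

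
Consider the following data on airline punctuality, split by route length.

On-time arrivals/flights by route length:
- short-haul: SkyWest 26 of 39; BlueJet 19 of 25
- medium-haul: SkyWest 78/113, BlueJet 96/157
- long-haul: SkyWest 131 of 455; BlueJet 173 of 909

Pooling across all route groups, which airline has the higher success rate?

SkyWest

Short-haul: SkyWest 26/39 = 66.7%, BlueJet 19/25 = 76.0% → BlueJet
Medium-haul: SkyWest 78/113 = 69.0%, BlueJet 96/157 = 61.1% → SkyWest
Long-haul: SkyWest 131/455 = 28.8%, BlueJet 173/909 = 19.0% → SkyWest
Overall: SkyWest 235/607 = 38.7%, BlueJet 288/1091 = 26.4% → SkyWest
(Neither sweeps every route group, but SkyWest has the higher pooled rate.)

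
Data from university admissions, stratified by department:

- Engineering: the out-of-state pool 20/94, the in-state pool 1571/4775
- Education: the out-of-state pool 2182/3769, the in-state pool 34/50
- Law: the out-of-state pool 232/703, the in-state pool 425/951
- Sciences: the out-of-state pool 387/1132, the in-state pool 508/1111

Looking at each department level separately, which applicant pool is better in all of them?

the in-state pool

Engineering: the out-of-state pool 20/94 = 21.3%, the in-state pool 1571/4775 = 32.9% → the in-state pool
Education: the out-of-state pool 2182/3769 = 57.9%, the in-state pool 34/50 = 68.0% → the in-state pool
Law: the out-of-state pool 232/703 = 33.0%, the in-state pool 425/951 = 44.7% → the in-state pool
Sciences: the out-of-state pool 387/1132 = 34.2%, the in-state pool 508/1111 = 45.7% → the in-state pool
The in-state pool has the higher rate in all 4 groups.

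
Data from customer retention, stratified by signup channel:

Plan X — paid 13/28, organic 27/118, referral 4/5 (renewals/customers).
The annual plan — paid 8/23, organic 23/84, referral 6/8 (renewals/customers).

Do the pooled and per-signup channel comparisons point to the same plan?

No

Paid: Plan X 13/28 = 46.4%, the annual plan 8/23 = 34.8% → Plan X
Organic: Plan X 27/118 = 22.9%, the annual plan 23/84 = 27.4% → the annual plan
Referral: Plan X 4/5 = 80.0%, the annual plan 6/8 = 75.0% → Plan X
Overall: Plan X 44/151 = 29.1%, the annual plan 37/115 = 32.2% → the annual plan
Neither sweeps: Plan X wins 2 of 3 groups, the annual plan wins 1. The annual plan wins overall but not every group — no Simpson reversal.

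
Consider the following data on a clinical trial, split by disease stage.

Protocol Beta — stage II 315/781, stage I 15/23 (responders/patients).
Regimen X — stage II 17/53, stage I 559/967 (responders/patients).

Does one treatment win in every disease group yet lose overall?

Yes

Stage II: Protocol Beta 315/781 = 40.3%, Regimen X 17/53 = 32.1% → Protocol Beta
Stage I: Protocol Beta 15/23 = 65.2%, Regimen X 559/967 = 57.8% → Protocol Beta
Overall: Protocol Beta 330/804 = 41.0%, Regimen X 576/1020 = 56.5% → Regimen X
Protocol Beta wins each disease group but Regimen X wins overall — the comparison reverses. Protocol Beta's patients skew toward stage II, which has a lower base rate.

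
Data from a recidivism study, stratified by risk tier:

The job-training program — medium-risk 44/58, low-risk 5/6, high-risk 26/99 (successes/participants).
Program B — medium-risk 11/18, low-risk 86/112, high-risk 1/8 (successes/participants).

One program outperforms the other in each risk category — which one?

Medium-risk: the job-training program 44/58 = 75.9%, Program B 11/18 = 61.1% → the job-training program
Low-risk: the job-training program 5/6 = 83.3%, Program B 86/112 = 76.8% → the job-training program
High-risk: the job-training program 26/99 = 26.3%, Program B 1/8 = 12.5% → the job-training program
The job-training program has the higher rate in all 3 groups.

the job-training program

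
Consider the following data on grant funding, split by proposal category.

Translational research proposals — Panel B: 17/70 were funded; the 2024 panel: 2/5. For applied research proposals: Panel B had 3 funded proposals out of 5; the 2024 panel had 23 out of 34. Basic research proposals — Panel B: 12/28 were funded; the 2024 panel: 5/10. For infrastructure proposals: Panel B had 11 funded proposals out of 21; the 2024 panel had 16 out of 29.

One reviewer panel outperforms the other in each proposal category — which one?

Translational research: Panel B 17/70 = 24.3%, the 2024 panel 2/5 = 40.0% → the 2024 panel
Applied research: Panel B 3/5 = 60.0%, the 2024 panel 23/34 = 67.6% → the 2024 panel
Basic research: Panel B 12/28 = 42.9%, the 2024 panel 5/10 = 50.0% → the 2024 panel
Infrastructure: Panel B 11/21 = 52.4%, the 2024 panel 16/29 = 55.2% → the 2024 panel
The 2024 panel has the higher rate in all 4 groups.

the 2024 panel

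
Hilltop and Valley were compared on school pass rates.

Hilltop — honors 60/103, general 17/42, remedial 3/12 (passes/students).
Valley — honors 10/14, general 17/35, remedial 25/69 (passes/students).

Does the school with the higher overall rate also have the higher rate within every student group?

No

Honors: Hilltop 60/103 = 58.3%, Valley 10/14 = 71.4% → Valley
General: Hilltop 17/42 = 40.5%, Valley 17/35 = 48.6% → Valley
Remedial: Hilltop 3/12 = 25.0%, Valley 25/69 = 36.2% → Valley
Overall: Hilltop 80/157 = 51.0%, Valley 52/118 = 44.1% → Hilltop
Valley wins each student group but Hilltop wins overall — the comparison reverses. Valley's students skew toward remedial, which has a lower base rate.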